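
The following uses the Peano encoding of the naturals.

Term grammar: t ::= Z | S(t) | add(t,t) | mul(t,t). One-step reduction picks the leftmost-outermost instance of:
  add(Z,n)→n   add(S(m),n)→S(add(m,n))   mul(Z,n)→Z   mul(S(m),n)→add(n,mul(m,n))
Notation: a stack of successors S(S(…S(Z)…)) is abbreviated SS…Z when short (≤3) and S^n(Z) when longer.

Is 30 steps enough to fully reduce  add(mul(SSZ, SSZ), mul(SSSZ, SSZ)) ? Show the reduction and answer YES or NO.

Answer: YES — reaches normal form S^10(Z) in 27 ≤ 30 steps

Working:
  start: add(mul(SSZ, SSZ), mul(SSSZ, SSZ))
  step 1: add(add(SSZ, mul(SZ, SSZ)), mul(SSSZ, SSZ))
  step 2: add(S(add(SZ, mul(SZ, SSZ))), mul(SSSZ, SSZ))
  step 3: S(add(add(SZ, mul(SZ, SSZ)), mul(SSSZ, SSZ)))
  step 4: S(add(S(add(Z, mul(SZ, SSZ))), mul(SSSZ, SSZ)))
  step 5: S(S(add(add(Z, mul(SZ, SSZ)), mul(SSSZ, SSZ))))
  step 6: S(S(add(mul(SZ, SSZ), mul(SSSZ, SSZ))))
  step 7: S(S(add(add(SSZ, mul(Z, SSZ)), mul(SSSZ, SSZ))))
  step 8: S(S(add(S(add(SZ, mul(Z, SSZ))), mul(SSSZ, SSZ))))
  step 9: S(S(S(add(add(SZ, mul(Z, SSZ)), mul(SSSZ, SSZ)))))
  step 10: S(S(S(add(S(add(Z, mul(Z, SSZ))), mul(SSSZ, SSZ)))))
  step 11: S(S(S(S(add(add(Z, mul(Z, SSZ)), mul(SSSZ, SSZ))))))
  step 12: S(S(S(S(add(mul(Z, SSZ), mul(SSSZ, SSZ))))))
  step 13: S(S(S(S(add(Z, mul(SSSZ, SSZ))))))
  step 14: S(S(S(S(mul(SSSZ, SSZ)))))
  step 15: S(S(S(S(add(SSZ, mul(SSZ, SSZ))))))
  step 16: S(S(S(S(S(add(SZ, mul(SSZ, SSZ)))))))
  step 17: S(S(S(S(S(S(add(Z, mul(SSZ, SSZ))))))))
  step 18: S(S(S(S(S(S(mul(SSZ, SSZ)))))))
  step 19: S(S(S(S(S(S(add(SSZ, mul(SZ, SSZ))))))))
  step 20: S(S(S(S(S(S(S(add(SZ, mul(SZ, SSZ)))))))))
  step 21: S(S(S(S(S(S(S(S(add(Z, mul(SZ, SSZ))))))))))
  step 22: S(S(S(S(S(S(S(S(mul(SZ, SSZ)))))))))
  step 23: S(S(S(S(S(S(S(S(add(SSZ, mul(Z, SSZ))))))))))
  step 24: S(S(S(S(S(S(S(S(S(add(SZ, mul(Z, SSZ)))))))))))
  step 25: S(S(S(S(S(S(S(S(S(S(add(Z, mul(Z, SSZ))))))))))))
  step 26: S(S(S(S(S(S(S(S(S(S(mul(Z, SSZ)))))))))))
  step 27: S^10(Z)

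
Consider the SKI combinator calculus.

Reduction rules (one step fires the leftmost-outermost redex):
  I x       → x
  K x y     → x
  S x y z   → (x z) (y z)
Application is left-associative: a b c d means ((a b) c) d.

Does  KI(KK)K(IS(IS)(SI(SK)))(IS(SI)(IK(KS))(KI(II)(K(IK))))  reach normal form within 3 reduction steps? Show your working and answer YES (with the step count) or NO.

Answer: NO — after 3 steps the term is IS(IS)(SI(SK)), not yet normal

Reduction:
  start: KI(KK)K(IS(IS)(SI(SK)))(IS(SI)(IK(KS))(KI(II)(K(IK))))
  step 1: IK(IS(IS)(SI(SK)))(IS(SI)(IK(KS))(KI(II)(K(IK))))
  step 2: K(IS(IS)(SI(SK)))(IS(SI)(IK(KS))(KI(II)(K(IK))))
  step 3: IS(IS)(SI(SK))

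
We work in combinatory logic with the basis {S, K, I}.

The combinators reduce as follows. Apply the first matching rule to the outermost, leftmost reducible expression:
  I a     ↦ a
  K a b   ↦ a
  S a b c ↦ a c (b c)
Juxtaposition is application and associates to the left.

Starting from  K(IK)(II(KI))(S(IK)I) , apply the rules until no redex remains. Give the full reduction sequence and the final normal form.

  start: K(IK)(II(KI))(S(IK)I)
  step 1: IK(S(IK)I)
  step 2: K(S(IK)I)
  step 3: K(SKI)

Answer: normal form = K(SKI)  (in 3 steps)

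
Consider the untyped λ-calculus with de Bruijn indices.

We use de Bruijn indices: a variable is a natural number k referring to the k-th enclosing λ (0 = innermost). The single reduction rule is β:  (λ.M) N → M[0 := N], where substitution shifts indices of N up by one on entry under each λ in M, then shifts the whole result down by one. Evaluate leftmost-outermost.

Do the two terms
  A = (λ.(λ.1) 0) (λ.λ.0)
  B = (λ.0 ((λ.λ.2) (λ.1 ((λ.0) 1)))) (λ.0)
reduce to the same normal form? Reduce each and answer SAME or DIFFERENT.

Answer: SAME — A ⇓ λ.λ.0, B ⇓ λ.λ.0

Reduction:
Term A:
  start: (λ.(λ.1) 0) (λ.λ.0)
  step 1: (λ.λ.λ.0) (λ.λ.0)
  step 2: λ.λ.0

Term B:
  start: (λ.0 ((λ.λ.2) (λ.1 ((λ.0) 1)))) (λ.0)
  step 1: (λ.0) ((λ.λ.λ.0) (λ.(λ.0) ((λ.0) (λ.0))))
  step 2: (λ.λ.λ.0) (λ.(λ.0) ((λ.0) (λ.0)))
  step 3: λ.λ.0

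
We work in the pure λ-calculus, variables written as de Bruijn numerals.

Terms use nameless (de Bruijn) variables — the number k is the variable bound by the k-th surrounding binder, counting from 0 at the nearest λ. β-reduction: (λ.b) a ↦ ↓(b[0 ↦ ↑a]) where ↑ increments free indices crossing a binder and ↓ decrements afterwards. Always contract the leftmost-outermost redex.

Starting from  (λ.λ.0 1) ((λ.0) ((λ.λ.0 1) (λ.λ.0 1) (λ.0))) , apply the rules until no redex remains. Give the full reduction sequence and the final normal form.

  start: (λ.λ.0 1) ((λ.0) ((λ.λ.0 1) (λ.λ.0 1) (λ.0)))
  step 1: λ.0 ((λ.0) ((λ.λ.0 1) (λ.λ.0 1) (λ.0)))
  step 2: λ.0 ((λ.λ.0 1) (λ.λ.0 1) (λ.0))
  step 3: λ.0 ((λ.0 (λ.λ.0 1)) (λ.0))
  step 4: λ.0 ((λ.0) (λ.λ.0 1))
  step 5: λ.0 (λ.λ.0 1)

Answer: normal form = λ.0 (λ.λ.0 1)  (in 5 steps)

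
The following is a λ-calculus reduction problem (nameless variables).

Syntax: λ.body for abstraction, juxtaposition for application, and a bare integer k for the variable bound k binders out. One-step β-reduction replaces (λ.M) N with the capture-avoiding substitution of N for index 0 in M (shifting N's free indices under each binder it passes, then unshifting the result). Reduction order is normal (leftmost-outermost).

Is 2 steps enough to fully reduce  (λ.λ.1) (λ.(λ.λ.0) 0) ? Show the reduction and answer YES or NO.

  start: (λ.λ.1) (λ.(λ.λ.0) 0)
  step 1: λ.λ.(λ.λ.0) 0
  step 2: λ.λ.λ.0

Answer: YES — reaches normal form λ.λ.λ.0 in 2 ≤ 2 steps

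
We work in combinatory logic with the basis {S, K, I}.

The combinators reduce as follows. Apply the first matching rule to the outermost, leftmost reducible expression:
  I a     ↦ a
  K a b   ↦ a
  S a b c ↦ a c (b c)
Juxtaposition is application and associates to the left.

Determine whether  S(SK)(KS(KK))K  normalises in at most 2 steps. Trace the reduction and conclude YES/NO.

Answer: NO — after 2 steps the term is K(KS(KK)K)(K(KS(KK)K)), not yet normal

Reduction:
  start: S(SK)(KS(KK))K
  [1] SKK(KS(KK)K)
  [2] K(KS(KK)K)(K(KS(KK)K))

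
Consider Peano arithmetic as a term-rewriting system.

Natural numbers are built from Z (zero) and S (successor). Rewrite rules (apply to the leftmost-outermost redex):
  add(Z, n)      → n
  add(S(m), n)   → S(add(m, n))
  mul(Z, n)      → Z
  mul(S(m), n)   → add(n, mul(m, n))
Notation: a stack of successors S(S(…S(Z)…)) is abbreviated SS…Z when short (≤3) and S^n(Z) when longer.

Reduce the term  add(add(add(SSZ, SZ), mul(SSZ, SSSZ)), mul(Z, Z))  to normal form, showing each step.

Answer: normal form = S^9(Z)  (in 29 steps)

Derivation:
  start: add(add(add(SSZ, SZ), mul(SSZ, SSSZ)), mul(Z, Z))
  step 1: add(add(S(add(SZ, SZ)), mul(SSZ, SSSZ)), mul(Z, Z))
  step 2: add(S(add(add(SZ, SZ), mul(SSZ, SSSZ))), mul(Z, Z))
  step 3: S(add(add(add(SZ, SZ), mul(SSZ, SSSZ)), mul(Z, Z)))
  step 4: S(add(add(S(add(Z, SZ)), mul(SSZ, SSSZ)), mul(Z, Z)))
  step 5: S(add(S(add(add(Z, SZ), mul(SSZ, SSSZ))), mul(Z, Z)))
  step 6: S(S(add(add(add(Z, SZ), mul(SSZ, SSSZ)), mul(Z, Z))))
  step 7: S(S(add(add(SZ, mul(SSZ, SSSZ)), mul(Z, Z))))
  step 8: S(S(add(S(add(Z, mul(SSZ, SSSZ))), mul(Z, Z))))
  step 9: S(S(S(add(add(Z, mul(SSZ, SSSZ)), mul(Z, Z)))))
  step 10: S(S(S(add(mul(SSZ, SSSZ), mul(Z, Z)))))
  step 11: S(S(S(add(add(SSSZ, mul(SZ, SSSZ)), mul(Z, Z)))))
  step 12: S(S(S(add(S(add(SSZ, mul(SZ, SSSZ))), mul(Z, Z)))))
  step 13: S(S(S(S(add(add(SSZ, mul(SZ, SSSZ)), mul(Z, Z))))))
  step 14: S(S(S(S(add(S(add(SZ, mul(SZ, SSSZ))), mul(Z, Z))))))
  step 15: S(S(S(S(S(add(add(SZ, mul(SZ, SSSZ)), mul(Z, Z)))))))
  step 16: S(S(S(S(S(add(S(add(Z, mul(SZ, SSSZ))), mul(Z, Z)))))))
  step 17: S(S(S(S(S(S(add(add(Z, mul(SZ, SSSZ)), mul(Z, Z))))))))
  step 18: S(S(S(S(S(S(add(mul(SZ, SSSZ), mul(Z, Z))))))))
  step 19: S(S(S(S(S(S(add(add(SSSZ, mul(Z, SSSZ)), mul(Z, Z))))))))
  step 20: S(S(S(S(S(S(add(S(add(SSZ, mul(Z, SSSZ))), mul(Z, Z))))))))
  step 21: S(S(S(S(S(S(S(add(add(SSZ, mul(Z, SSSZ)), mul(Z, Z)))))))))
  step 22: S(S(S(S(S(S(S(add(S(add(SZ, mul(Z, SSSZ))), mul(Z, Z)))))))))
  step 23: S(S(S(S(S(S(S(S(add(add(SZ, mul(Z, SSSZ)), mul(Z, Z))))))))))
  step 24: S(S(S(S(S(S(S(S(add(S(add(Z, mul(Z, SSSZ))), mul(Z, Z))))))))))
  step 25: S(S(S(S(S(S(S(S(S(add(add(Z, mul(Z, SSSZ)), mul(Z, Z)))))))))))
  step 26: S(S(S(S(S(S(S(S(S(add(mul(Z, SSSZ), mul(Z, Z)))))))))))
  step 27: S(S(S(S(S(S(S(S(S(add(Z, mul(Z, Z)))))))))))
  step 28: S(S(S(S(S(S(S(S(S(mul(Z, Z))))))))))
  step 29: S^9(Z)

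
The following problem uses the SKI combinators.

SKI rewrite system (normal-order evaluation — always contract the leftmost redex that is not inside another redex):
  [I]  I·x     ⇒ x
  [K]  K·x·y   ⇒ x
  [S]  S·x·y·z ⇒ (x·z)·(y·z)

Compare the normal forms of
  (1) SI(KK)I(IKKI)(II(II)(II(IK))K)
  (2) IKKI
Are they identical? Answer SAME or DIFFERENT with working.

Term A:
  start: SI(KK)I(IKKI)(II(II)(II(IK))K)
  [1] II(KKI)(IKKI)(II(II)(II(IK))K)
  [2] I(KKI)(IKKI)(II(II)(II(IK))K)
  [3] KKI(IKKI)(II(II)(II(IK))K)
  [4] K(IKKI)(II(II)(II(IK))K)
  [5] IKKI
  [6] KKI
  [7] K

Term B:
  start: IKKI
  [1] KKI
  [2] K

Answer: SAME — A ⇓ K, B ⇓ K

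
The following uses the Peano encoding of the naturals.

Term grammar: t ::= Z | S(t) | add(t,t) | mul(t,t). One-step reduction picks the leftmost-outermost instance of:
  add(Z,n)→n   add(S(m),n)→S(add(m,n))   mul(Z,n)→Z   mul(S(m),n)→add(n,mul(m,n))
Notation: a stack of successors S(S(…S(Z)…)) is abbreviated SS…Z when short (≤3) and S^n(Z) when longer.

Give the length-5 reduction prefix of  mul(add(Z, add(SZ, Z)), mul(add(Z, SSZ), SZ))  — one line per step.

Answer: after 5 steps: add(add(SZ, mul(SZ, SZ)), mul(add(Z, Z), mul(add(Z, SSZ), SZ)))

Derivation:
  start: mul(add(Z, add(SZ, Z)), mul(add(Z, SSZ), SZ))
  →1  mul(add(SZ, Z), mul(add(Z, SSZ), SZ))
  →2  mul(S(add(Z, Z)), mul(add(Z, SSZ), SZ))
  →3  add(mul(add(Z, SSZ), SZ), mul(add(Z, Z), mul(add(Z, SSZ), SZ)))
  →4  add(mul(SSZ, SZ), mul(add(Z, Z), mul(add(Z, SSZ), SZ)))
  →5  add(add(SZ, mul(SZ, SZ)), mul(add(Z, Z), mul(add(Z, SSZ), SZ)))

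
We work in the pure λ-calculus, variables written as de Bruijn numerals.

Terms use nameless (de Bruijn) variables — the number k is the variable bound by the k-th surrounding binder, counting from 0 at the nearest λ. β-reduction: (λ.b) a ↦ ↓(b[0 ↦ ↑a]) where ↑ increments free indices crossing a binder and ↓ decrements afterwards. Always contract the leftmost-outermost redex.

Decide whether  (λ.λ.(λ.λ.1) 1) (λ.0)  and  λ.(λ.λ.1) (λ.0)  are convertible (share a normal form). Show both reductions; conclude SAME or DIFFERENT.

Term A:
  start: (λ.λ.(λ.λ.1) 1) (λ.0)
  step 1: λ.(λ.λ.1) (λ.0)
  step 2: λ.λ.λ.0

Term B:
  start: λ.(λ.λ.1) (λ.0)
  step 1: λ.λ.λ.0

Answer: SAME — A ⇓ λ.λ.λ.0, B ⇓ λ.λ.λ.0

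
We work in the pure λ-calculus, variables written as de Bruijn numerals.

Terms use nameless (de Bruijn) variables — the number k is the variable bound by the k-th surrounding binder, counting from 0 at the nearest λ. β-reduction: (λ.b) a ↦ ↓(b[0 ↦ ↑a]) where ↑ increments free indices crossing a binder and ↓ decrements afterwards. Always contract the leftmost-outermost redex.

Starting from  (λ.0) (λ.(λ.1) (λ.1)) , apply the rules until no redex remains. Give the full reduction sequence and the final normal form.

  start: (λ.0) (λ.(λ.1) (λ.1))
  [1] λ.(λ.1) (λ.1)
  [2] λ.0

Answer: normal form = λ.0  (in 2 steps)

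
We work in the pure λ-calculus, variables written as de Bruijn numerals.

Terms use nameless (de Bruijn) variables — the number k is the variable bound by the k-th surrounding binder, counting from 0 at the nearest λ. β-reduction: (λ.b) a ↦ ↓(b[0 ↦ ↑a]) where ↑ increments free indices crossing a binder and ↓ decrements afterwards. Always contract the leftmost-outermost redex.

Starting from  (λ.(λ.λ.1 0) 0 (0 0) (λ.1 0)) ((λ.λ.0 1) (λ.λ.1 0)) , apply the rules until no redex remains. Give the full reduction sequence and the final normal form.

  start: (λ.(λ.λ.1 0) 0 (0 0) (λ.1 0)) ((λ.λ.0 1) (λ.λ.1 0))
  step 1: (λ.λ.1 0) ((λ.λ.0 1) (λ.λ.1 0)) ((λ.λ.0 1) (λ.λ.1 0) ((λ.λ.0 1) (λ.λ.1 0))) (λ.(λ.λ.0 1) (λ.λ.1 0) 0)
  step 2: (λ.(λ.λ.0 1) (λ.λ.1 0) 0) ((λ.λ.0 1) (λ.λ.1 0) ((λ.λ.0 1) (λ.λ.1 0))) (λ.(λ.λ.0 1) (λ.λ.1 0) 0)
  step 3: (λ.λ.0 1) (λ.λ.1 0) ((λ.λ.0 1) (λ.λ.1 0) ((λ.λ.0 1) (λ.λ.1 0))) (λ.(λ.λ.0 1) (λ.λ.1 0) 0)
  step 4: (λ.0 (λ.λ.1 0)) ((λ.λ.0 1) (λ.λ.1 0) ((λ.λ.0 1) (λ.λ.1 0))) (λ.(λ.λ.0 1) (λ.λ.1 0) 0)
  step 5: (λ.λ.0 1) (λ.λ.1 0) ((λ.λ.0 1) (λ.λ.1 0)) (λ.λ.1 0) (λ.(λ.λ.0 1) (λ.λ.1 0) 0)
  step 6: (λ.0 (λ.λ.1 0)) ((λ.λ.0 1) (λ.λ.1 0)) (λ.λ.1 0) (λ.(λ.λ.0 1) (λ.λ.1 0) 0)
  step 7: (λ.λ.0 1) (λ.λ.1 0) (λ.λ.1 0) (λ.λ.1 0) (λ.(λ.λ.0 1) (λ.λ.1 0) 0)
  step 8: (λ.0 (λ.λ.1 0)) (λ.λ.1 0) (λ.λ.1 0) (λ.(λ.λ.0 1) (λ.λ.1 0) 0)
  step 9: (λ.λ.1 0) (λ.λ.1 0) (λ.λ.1 0) (λ.(λ.λ.0 1) (λ.λ.1 0) 0)
  step 10: (λ.(λ.λ.1 0) 0) (λ.λ.1 0) (λ.(λ.λ.0 1) (λ.λ.1 0) 0)
  step 11: (λ.λ.1 0) (λ.λ.1 0) (λ.(λ.λ.0 1) (λ.λ.1 0) 0)
  step 12: (λ.(λ.λ.1 0) 0) (λ.(λ.λ.0 1) (λ.λ.1 0) 0)
  step 13: (λ.λ.1 0) (λ.(λ.λ.0 1) (λ.λ.1 0) 0)
  step 14: λ.(λ.(λ.λ.0 1) (λ.λ.1 0) 0) 0
  step 15: λ.(λ.λ.0 1) (λ.λ.1 0) 0
  step 16: λ.(λ.0 (λ.λ.1 0)) 0
  step 17: λ.0 (λ.λ.1 0)

Answer: normal form = λ.0 (λ.λ.1 0)  (in 17 steps)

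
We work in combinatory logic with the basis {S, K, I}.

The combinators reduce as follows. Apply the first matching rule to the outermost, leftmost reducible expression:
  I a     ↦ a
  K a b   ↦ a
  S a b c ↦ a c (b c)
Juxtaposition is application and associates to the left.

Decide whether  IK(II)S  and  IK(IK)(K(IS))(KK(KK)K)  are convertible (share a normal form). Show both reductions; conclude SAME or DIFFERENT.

Answer: DIFFERENT — A ⇓ I, B ⇓ K(KK)

Derivation:
Term A:
  start: IK(II)S
  step 1: K(II)S
  step 2: II
  step 3: I

Term B:
  start: IK(IK)(K(IS))(KK(KK)K)
  step 1: K(IK)(K(IS))(KK(KK)K)
  step 2: IK(KK(KK)K)
  step 3: K(KK(KK)K)
  step 4: K(KK)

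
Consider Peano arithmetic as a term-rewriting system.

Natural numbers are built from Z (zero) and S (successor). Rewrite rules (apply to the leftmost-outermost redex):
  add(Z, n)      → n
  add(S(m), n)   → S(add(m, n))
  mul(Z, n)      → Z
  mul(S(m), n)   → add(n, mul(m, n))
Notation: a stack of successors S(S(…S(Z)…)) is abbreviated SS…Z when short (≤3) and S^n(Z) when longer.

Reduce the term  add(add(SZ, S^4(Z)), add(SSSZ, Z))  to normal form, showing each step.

Answer: normal form = S^8(Z)  (in 12 steps)

Working:
  start: add(add(SZ, S^4(Z)), add(SSSZ, Z))
  [1] add(S(add(Z, S^4(Z))), add(SSSZ, Z))
  [2] S(add(add(Z, S^4(Z)), add(SSSZ, Z)))
  [3] S(add(S^4(Z), add(SSSZ, Z)))
  [4] S(S(add(SSSZ, add(SSSZ, Z))))
  [5] S(S(S(add(SSZ, add(SSSZ, Z)))))
  [6] S(S(S(S(add(SZ, add(SSSZ, Z))))))
  [7] S(S(S(S(S(add(Z, add(SSSZ, Z)))))))
  [8] S(S(S(S(S(add(SSSZ, Z))))))
  [9] S(S(S(S(S(S(add(SSZ, Z)))))))
  [10] S(S(S(S(S(S(S(add(SZ, Z))))))))
  [11] S(S(S(S(S(S(S(S(add(Z, Z)))))))))
  [12] S^8(Z)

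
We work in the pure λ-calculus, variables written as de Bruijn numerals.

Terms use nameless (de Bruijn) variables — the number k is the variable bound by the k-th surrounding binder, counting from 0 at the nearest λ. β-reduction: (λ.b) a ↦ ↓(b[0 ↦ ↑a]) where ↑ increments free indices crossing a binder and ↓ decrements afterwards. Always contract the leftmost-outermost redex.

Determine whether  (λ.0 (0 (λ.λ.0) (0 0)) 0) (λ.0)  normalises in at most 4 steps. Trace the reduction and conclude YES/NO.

  start: (λ.0 (0 (λ.λ.0) (0 0)) 0) (λ.0)
  [1] (λ.0) ((λ.0) (λ.λ.0) ((λ.0) (λ.0))) (λ.0)
  [2] (λ.0) (λ.λ.0) ((λ.0) (λ.0)) (λ.0)
  [3] (λ.λ.0) ((λ.0) (λ.0)) (λ.0)
  [4] (λ.0) (λ.0)

Answer: NO — after 4 steps the term is (λ.0) (λ.0), not yet normal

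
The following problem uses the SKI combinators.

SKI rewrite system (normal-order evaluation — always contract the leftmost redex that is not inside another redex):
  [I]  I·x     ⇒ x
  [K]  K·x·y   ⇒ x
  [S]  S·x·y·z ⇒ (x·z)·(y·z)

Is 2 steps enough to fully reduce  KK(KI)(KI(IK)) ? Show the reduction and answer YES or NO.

  start: KK(KI)(KI(IK))
  [1] K(KI(IK))
  [2] KI

Answer: YES — reaches normal form KI in 2 ≤ 2 steps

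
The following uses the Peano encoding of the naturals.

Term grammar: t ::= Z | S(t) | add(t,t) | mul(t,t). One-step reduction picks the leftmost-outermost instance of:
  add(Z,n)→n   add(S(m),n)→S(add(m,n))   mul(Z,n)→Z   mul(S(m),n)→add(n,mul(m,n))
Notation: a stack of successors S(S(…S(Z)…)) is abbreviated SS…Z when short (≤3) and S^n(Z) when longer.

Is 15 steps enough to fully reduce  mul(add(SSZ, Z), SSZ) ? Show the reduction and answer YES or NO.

  start: mul(add(SSZ, Z), SSZ)
  [1] mul(S(add(SZ, Z)), SSZ)
  [2] add(SSZ, mul(add(SZ, Z), SSZ))
  [3] S(add(SZ, mul(add(SZ, Z), SSZ)))
  [4] S(S(add(Z, mul(add(SZ, Z), SSZ))))
  [5] S(S(mul(add(SZ, Z), SSZ)))
  [6] S(S(mul(S(add(Z, Z)), SSZ)))
  [7] S(S(add(SSZ, mul(add(Z, Z), SSZ))))
  [8] S(S(S(add(SZ, mul(add(Z, Z), SSZ)))))
  [9] S(S(S(S(add(Z, mul(add(Z, Z), SSZ))))))
  [10] S(S(S(S(mul(add(Z, Z), SSZ)))))
  [11] S(S(S(S(mul(Z, SSZ)))))
  [12] S^4(Z)

Answer: YES — reaches normal form S^4(Z) in 12 ≤ 15 steps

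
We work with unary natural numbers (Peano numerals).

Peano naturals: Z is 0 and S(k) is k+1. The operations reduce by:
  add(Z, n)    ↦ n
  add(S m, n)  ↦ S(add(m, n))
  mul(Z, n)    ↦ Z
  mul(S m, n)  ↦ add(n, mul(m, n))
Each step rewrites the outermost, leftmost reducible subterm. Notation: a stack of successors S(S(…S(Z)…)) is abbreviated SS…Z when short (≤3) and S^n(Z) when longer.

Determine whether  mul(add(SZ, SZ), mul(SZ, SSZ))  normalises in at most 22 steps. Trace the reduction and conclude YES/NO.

Answer: YES — reaches normal form S^4(Z) in 21 ≤ 22 steps

Working:
  start: mul(add(SZ, SZ), mul(SZ, SSZ))
  step 1: mul(S(add(Z, SZ)), mul(SZ, SSZ))
  step 2: add(mul(SZ, SSZ), mul(add(Z, SZ), mul(SZ, SSZ)))
  step 3: add(add(SSZ, mul(Z, SSZ)), mul(add(Z, SZ), mul(SZ, SSZ)))
  step 4: add(S(add(SZ, mul(Z, SSZ))), mul(add(Z, SZ), mul(SZ, SSZ)))
  step 5: S(add(add(SZ, mul(Z, SSZ)), mul(add(Z, SZ), mul(SZ, SSZ))))
  step 6: S(add(S(add(Z, mul(Z, SSZ))), mul(add(Z, SZ), mul(SZ, SSZ))))
  step 7: S(S(add(add(Z, mul(Z, SSZ)), mul(add(Z, SZ), mul(SZ, SSZ)))))
  step 8: S(S(add(mul(Z, SSZ), mul(add(Z, SZ), mul(SZ, SSZ)))))
  step 9: S(S(add(Z, mul(add(Z, SZ), mul(SZ, SSZ)))))
  step 10: S(S(mul(add(Z, SZ), mul(SZ, SSZ))))
  step 11: S(S(mul(SZ, mul(SZ, SSZ))))
  step 12: S(S(add(mul(SZ, SSZ), mul(Z, mul(SZ, SSZ)))))
  step 13: S(S(add(add(SSZ, mul(Z, SSZ)), mul(Z, mul(SZ, SSZ)))))
  step 14: S(S(add(S(add(SZ, mul(Z, SSZ))), mul(Z, mul(SZ, SSZ)))))
  step 15: S(S(S(add(add(SZ, mul(Z, SSZ)), mul(Z, mul(SZ, SSZ))))))
  step 16: S(S(S(add(S(add(Z, mul(Z, SSZ))), mul(Z, mul(SZ, SSZ))))))
  step 17: S(S(S(S(add(add(Z, mul(Z, SSZ)), mul(Z, mul(SZ, SSZ)))))))
  step 18: S(S(S(S(add(mul(Z, SSZ), mul(Z, mul(SZ, SSZ)))))))
  step 19: S(S(S(S(add(Z, mul(Z, mul(SZ, SSZ)))))))
  step 20: S(S(S(S(mul(Z, mul(SZ, SSZ))))))
  step 21: S^4(Z)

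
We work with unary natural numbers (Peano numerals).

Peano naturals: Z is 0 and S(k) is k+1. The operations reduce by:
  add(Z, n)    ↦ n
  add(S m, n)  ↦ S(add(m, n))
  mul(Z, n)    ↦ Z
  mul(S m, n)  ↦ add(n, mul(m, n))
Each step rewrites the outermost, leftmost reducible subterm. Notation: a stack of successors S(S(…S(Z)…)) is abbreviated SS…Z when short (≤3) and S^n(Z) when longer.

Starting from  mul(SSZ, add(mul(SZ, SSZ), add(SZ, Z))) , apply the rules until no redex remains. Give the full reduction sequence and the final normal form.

Answer: normal form = S^6(Z)  (in 31 steps)

Reduction:
  start: mul(SSZ, add(mul(SZ, SSZ), add(SZ, Z)))
  [1] add(add(mul(SZ, SSZ), add(SZ, Z)), mul(SZ, add(mul(SZ, SSZ), add(SZ, Z))))
  [2] add(add(add(SSZ, mul(Z, SSZ)), add(SZ, Z)), mul(SZ, add(mul(SZ, SSZ), add(SZ, Z))))
  [3] add(add(S(add(SZ, mul(Z, SSZ))), add(SZ, Z)), mul(SZ, add(mul(SZ, SSZ), add(SZ, Z))))
  [4] add(S(add(add(SZ, mul(Z, SSZ)), add(SZ, Z))), mul(SZ, add(mul(SZ, SSZ), add(SZ, Z))))
  [5] S(add(add(add(SZ, mul(Z, SSZ)), add(SZ, Z)), mul(SZ, add(mul(SZ, SSZ), add(SZ, Z)))))
  [6] S(add(add(S(add(Z, mul(Z, SSZ))), add(SZ, Z)), mul(SZ, add(mul(SZ, SSZ), add(SZ, Z)))))
  [7] S(add(S(add(add(Z, mul(Z, SSZ)), add(SZ, Z))), mul(SZ, add(mul(SZ, SSZ), add(SZ, Z)))))
  [8] S(S(add(add(add(Z, mul(Z, SSZ)), add(SZ, Z)), mul(SZ, add(mul(SZ, SSZ), add(SZ, Z))))))
  [9] S(S(add(add(mul(Z, SSZ), add(SZ, Z)), mul(SZ, add(mul(SZ, SSZ), add(SZ, Z))))))
  [10] S(S(add(add(Z, add(SZ, Z)), mul(SZ, add(mul(SZ, SSZ), add(SZ, Z))))))
  [11] S(S(add(add(SZ, Z), mul(SZ, add(mul(SZ, SSZ), add(SZ, Z))))))
  [12] S(S(add(S(add(Z, Z)), mul(SZ, add(mul(SZ, SSZ), add(SZ, Z))))))
  [13] S(S(S(add(add(Z, Z), mul(SZ, add(mul(SZ, SSZ), add(SZ, Z)))))))
  [14] S(S(S(add(Z, mul(SZ, add(mul(SZ, SSZ), add(SZ, Z)))))))
  [15] S(S(S(mul(SZ, add(mul(SZ, SSZ), add(SZ, Z))))))
  [16] S(S(S(add(add(mul(SZ, SSZ), add(SZ, Z)), mul(Z, add(mul(SZ, SSZ), add(SZ, Z)))))))
  [17] S(S(S(add(add(add(SSZ, mul(Z, SSZ)), add(SZ, Z)), mul(Z, add(mul(SZ, SSZ), add(SZ, Z)))))))
  [18] S(S(S(add(add(S(add(SZ, mul(Z, SSZ))), add(SZ, Z)), mul(Z, add(mul(SZ, SSZ), add(SZ, Z)))))))
  [19] S(S(S(add(S(add(add(SZ, mul(Z, SSZ)), add(SZ, Z))), mul(Z, add(mul(SZ, SSZ), add(SZ, Z)))))))
  [20] S(S(S(S(add(add(add(SZ, mul(Z, SSZ)), add(SZ, Z)), mul(Z, add(mul(SZ, SSZ), add(SZ, Z))))))))
  [21] S(S(S(S(add(add(S(add(Z, mul(Z, SSZ))), add(SZ, Z)), mul(Z, add(mul(SZ, SSZ), add(SZ, Z))))))))
  [22] S(S(S(S(add(S(add(add(Z, mul(Z, SSZ)), add(SZ, Z))), mul(Z, add(mul(SZ, SSZ), add(SZ, Z))))))))
  [23] S(S(S(S(S(add(add(add(Z, mul(Z, SSZ)), add(SZ, Z)), mul(Z, add(mul(SZ, SSZ), add(SZ, Z)))))))))
  [24] S(S(S(S(S(add(add(mul(Z, SSZ), add(SZ, Z)), mul(Z, add(mul(SZ, SSZ), add(SZ, Z)))))))))
  [25] S(S(S(S(S(add(add(Z, add(SZ, Z)), mul(Z, add(mul(SZ, SSZ), add(SZ, Z)))))))))
  [26] S(S(S(S(S(add(add(SZ, Z), mul(Z, add(mul(SZ, SSZ), add(SZ, Z)))))))))
  [27] S(S(S(S(S(add(S(add(Z, Z)), mul(Z, add(mul(SZ, SSZ), add(SZ, Z)))))))))
  [28] S(S(S(S(S(S(add(add(Z, Z), mul(Z, add(mul(SZ, SSZ), add(SZ, Z))))))))))
  [29] S(S(S(S(S(S(add(Z, mul(Z, add(mul(SZ, SSZ), add(SZ, Z))))))))))
  [30] S(S(S(S(S(S(mul(Z, add(mul(SZ, SSZ), add(SZ, Z)))))))))
  [31] S^6(Z)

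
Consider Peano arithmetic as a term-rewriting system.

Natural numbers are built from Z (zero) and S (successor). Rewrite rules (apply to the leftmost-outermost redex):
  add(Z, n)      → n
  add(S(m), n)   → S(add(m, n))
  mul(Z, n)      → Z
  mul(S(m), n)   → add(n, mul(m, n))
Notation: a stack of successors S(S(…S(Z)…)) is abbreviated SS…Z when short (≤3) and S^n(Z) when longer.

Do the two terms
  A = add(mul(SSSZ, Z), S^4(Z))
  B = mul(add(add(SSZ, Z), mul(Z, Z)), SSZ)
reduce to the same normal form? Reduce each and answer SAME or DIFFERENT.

Answer: SAME — A ⇓ S^4(Z), B ⇓ S^4(Z)

Working:
Term A:
  start: add(mul(SSSZ, Z), S^4(Z))
  step 1: add(add(Z, mul(SSZ, Z)), S^4(Z))
  step 2: add(mul(SSZ, Z), S^4(Z))
  step 3: add(add(Z, mul(SZ, Z)), S^4(Z))
  step 4: add(mul(SZ, Z), S^4(Z))
  step 5: add(add(Z, mul(Z, Z)), S^4(Z))
  step 6: add(mul(Z, Z), S^4(Z))
  step 7: add(Z, S^4(Z))
  step 8: S^4(Z)

Term B:
  start: mul(add(add(SSZ, Z), mul(Z, Z)), SSZ)
  step 1: mul(add(S(add(SZ, Z)), mul(Z, Z)), SSZ)
  step 2: mul(S(add(add(SZ, Z), mul(Z, Z))), SSZ)
  step 3: add(SSZ, mul(add(add(SZ, Z), mul(Z, Z)), SSZ))
  step 4: S(add(SZ, mul(add(add(SZ, Z), mul(Z, Z)), SSZ)))
  step 5: S(S(add(Z, mul(add(add(SZ, Z), mul(Z, Z)), SSZ))))
  step 6: S(S(mul(add(add(SZ, Z), mul(Z, Z)), SSZ)))
  step 7: S(S(mul(add(S(add(Z, Z)), mul(Z, Z)), SSZ)))
  step 8: S(S(mul(S(add(add(Z, Z), mul(Z, Z))), SSZ)))
  step 9: S(S(add(SSZ, mul(add(add(Z, Z), mul(Z, Z)), SSZ))))
  step 10: S(S(S(add(SZ, mul(add(add(Z, Z), mul(Z, Z)), SSZ)))))
  step 11: S(S(S(S(add(Z, mul(add(add(Z, Z), mul(Z, Z)), SSZ))))))
  step 12: S(S(S(S(mul(add(add(Z, Z), mul(Z, Z)), SSZ)))))
  step 13: S(S(S(S(mul(add(Z, mul(Z, Z)), SSZ)))))
  step 14: S(S(S(S(mul(mul(Z, Z), SSZ)))))
  step 15: S(S(S(S(mul(Z, SSZ)))))
  step 16: S^4(Z)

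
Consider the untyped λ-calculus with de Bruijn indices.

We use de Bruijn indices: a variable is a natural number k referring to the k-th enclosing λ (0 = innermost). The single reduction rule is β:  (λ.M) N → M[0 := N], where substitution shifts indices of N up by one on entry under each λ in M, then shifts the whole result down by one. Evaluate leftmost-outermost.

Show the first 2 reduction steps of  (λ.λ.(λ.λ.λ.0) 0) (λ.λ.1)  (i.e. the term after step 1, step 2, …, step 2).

  start: (λ.λ.(λ.λ.λ.0) 0) (λ.λ.1)
  →1  λ.(λ.λ.λ.0) 0
  →2  λ.λ.λ.0

Answer: after 2 steps: λ.λ.λ.0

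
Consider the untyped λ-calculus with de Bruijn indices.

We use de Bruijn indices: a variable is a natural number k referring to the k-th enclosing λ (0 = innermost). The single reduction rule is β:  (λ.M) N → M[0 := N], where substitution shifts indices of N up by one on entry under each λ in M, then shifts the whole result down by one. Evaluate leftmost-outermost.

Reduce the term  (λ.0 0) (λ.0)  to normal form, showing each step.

  start: (λ.0 0) (λ.0)
  step 1: (λ.0) (λ.0)
  step 2: λ.0

Answer: normal form = λ.0  (in 2 steps)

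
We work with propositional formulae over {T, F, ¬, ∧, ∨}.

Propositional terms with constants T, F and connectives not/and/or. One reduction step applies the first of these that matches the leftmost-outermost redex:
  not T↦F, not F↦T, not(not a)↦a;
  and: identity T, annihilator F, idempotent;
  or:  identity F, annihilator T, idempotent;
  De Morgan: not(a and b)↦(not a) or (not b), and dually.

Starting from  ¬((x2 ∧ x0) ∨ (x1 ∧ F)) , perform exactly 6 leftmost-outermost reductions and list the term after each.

  start: ¬((x2 ∧ x0) ∨ (x1 ∧ F))
  →1  ¬(x2 ∧ x0) ∧ ¬(x1 ∧ F)
  →2  (¬x2 ∨ ¬x0) ∧ ¬(x1 ∧ F)
  →3  (¬x2 ∨ ¬x0) ∧ (¬x1 ∨ ¬F)
  →4  (¬x2 ∨ ¬x0) ∧ (¬x1 ∨ T)
  →5  (¬x2 ∨ ¬x0) ∧ T
  →6  ¬x2 ∨ ¬x0

Answer: after 6 steps: ¬x2 ∨ ¬x0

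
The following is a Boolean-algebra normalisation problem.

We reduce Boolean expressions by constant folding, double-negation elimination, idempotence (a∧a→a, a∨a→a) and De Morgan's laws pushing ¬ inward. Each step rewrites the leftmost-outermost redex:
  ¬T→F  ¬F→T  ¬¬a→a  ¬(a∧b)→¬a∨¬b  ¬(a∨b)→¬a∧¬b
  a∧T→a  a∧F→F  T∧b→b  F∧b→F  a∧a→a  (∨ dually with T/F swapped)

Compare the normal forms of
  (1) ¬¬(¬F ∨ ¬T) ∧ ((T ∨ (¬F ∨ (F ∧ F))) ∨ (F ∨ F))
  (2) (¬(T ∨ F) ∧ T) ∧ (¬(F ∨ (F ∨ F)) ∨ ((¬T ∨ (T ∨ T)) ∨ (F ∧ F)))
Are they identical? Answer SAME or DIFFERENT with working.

Term A:
  start: ¬¬(¬F ∨ ¬T) ∧ ((T ∨ (¬F ∨ (F ∧ F))) ∨ (F ∨ F))
  step 1: (¬F ∨ ¬T) ∧ ((T ∨ (¬F ∨ (F ∧ F))) ∨ (F ∨ F))
  step 2: (T ∨ ¬T) ∧ ((T ∨ (¬F ∨ (F ∧ F))) ∨ (F ∨ F))
  step 3: T ∧ ((T ∨ (¬F ∨ (F ∧ F))) ∨ (F ∨ F))
  step 4: (T ∨ (¬F ∨ (F ∧ F))) ∨ (F ∨ F)
  step 5: T ∨ (F ∨ F)
  step 6: T

Term B:
  start: (¬(T ∨ F) ∧ T) ∧ (¬(F ∨ (F ∨ F)) ∨ ((¬T ∨ (T ∨ T)) ∨ (F ∧ F)))
  step 1: ¬(T ∨ F) ∧ (¬(F ∨ (F ∨ F)) ∨ ((¬T ∨ (T ∨ T)) ∨ (F ∧ F)))
  step 2: (¬T ∧ ¬F) ∧ (¬(F ∨ (F ∨ F)) ∨ ((¬T ∨ (T ∨ T)) ∨ (F ∧ F)))
  step 3: (F ∧ ¬F) ∧ (¬(F ∨ (F ∨ F)) ∨ ((¬T ∨ (T ∨ T)) ∨ (F ∧ F)))
  step 4: F ∧ (¬(F ∨ (F ∨ F)) ∨ ((¬T ∨ (T ∨ T)) ∨ (F ∧ F)))
  step 5: F

Answer: DIFFERENT — A ⇓ T, B ⇓ F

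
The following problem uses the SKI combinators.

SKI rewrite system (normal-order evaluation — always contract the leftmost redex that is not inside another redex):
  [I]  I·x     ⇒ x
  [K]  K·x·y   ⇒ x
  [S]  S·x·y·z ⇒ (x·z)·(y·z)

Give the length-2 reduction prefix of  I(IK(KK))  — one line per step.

  start: I(IK(KK))
  step 1: IK(KK)
  step 2: K(KK)

Answer: after 2 steps: K(KK)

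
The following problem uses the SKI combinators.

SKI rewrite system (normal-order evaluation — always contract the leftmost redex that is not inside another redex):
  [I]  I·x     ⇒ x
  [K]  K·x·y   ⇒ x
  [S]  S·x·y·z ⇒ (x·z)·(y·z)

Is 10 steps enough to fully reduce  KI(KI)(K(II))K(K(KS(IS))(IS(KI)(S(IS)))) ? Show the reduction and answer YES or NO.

Answer: YES — reaches normal form S in 7 ≤ 10 steps

Reduction:
  start: KI(KI)(K(II))K(K(KS(IS))(IS(KI)(S(IS))))
  →1  I(K(II))K(K(KS(IS))(IS(KI)(S(IS))))
  →2  K(II)K(K(KS(IS))(IS(KI)(S(IS))))
  →3  II(K(KS(IS))(IS(KI)(S(IS))))
  →4  I(K(KS(IS))(IS(KI)(S(IS))))
  →5  K(KS(IS))(IS(KI)(S(IS)))
  →6  KS(IS)
  →7  S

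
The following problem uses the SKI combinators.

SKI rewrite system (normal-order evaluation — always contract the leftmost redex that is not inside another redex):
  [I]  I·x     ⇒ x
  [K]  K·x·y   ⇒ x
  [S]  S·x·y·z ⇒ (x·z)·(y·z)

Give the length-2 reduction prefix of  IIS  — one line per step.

Answer: after 2 steps: S

Reduction:
  start: IIS
  [1] IS
  [2] S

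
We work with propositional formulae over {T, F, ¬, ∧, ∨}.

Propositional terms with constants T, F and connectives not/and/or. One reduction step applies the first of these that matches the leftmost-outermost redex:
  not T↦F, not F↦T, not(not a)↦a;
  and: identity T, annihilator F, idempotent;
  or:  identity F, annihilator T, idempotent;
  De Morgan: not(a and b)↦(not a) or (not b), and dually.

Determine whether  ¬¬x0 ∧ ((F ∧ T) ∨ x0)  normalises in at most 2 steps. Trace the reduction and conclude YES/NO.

  start: ¬¬x0 ∧ ((F ∧ T) ∨ x0)
  [1] x0 ∧ ((F ∧ T) ∨ x0)
  [2] x0 ∧ (F ∨ x0)

Answer: NO — after 2 steps the term is x0 ∧ (F ∨ x0), not yet normal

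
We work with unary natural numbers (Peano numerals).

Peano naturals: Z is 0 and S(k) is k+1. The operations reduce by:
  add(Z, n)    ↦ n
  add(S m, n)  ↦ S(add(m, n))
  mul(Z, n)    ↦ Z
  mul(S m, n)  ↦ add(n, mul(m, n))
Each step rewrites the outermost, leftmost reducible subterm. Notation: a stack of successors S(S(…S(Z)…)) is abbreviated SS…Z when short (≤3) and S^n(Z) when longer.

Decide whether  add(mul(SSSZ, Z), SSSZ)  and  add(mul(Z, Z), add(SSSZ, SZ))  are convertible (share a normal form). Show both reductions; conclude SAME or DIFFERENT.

Term A:
  start: add(mul(SSSZ, Z), SSSZ)
  step 1: add(add(Z, mul(SSZ, Z)), SSSZ)
  step 2: add(mul(SSZ, Z), SSSZ)
  step 3: add(add(Z, mul(SZ, Z)), SSSZ)
  step 4: add(mul(SZ, Z), SSSZ)
  step 5: add(add(Z, mul(Z, Z)), SSSZ)
  step 6: add(mul(Z, Z), SSSZ)
  step 7: add(Z, SSSZ)
  step 8: SSSZ

Term B:
  start: add(mul(Z, Z), add(SSSZ, SZ))
  step 1: add(Z, add(SSSZ, SZ))
  step 2: add(SSSZ, SZ)
  step 3: S(add(SSZ, SZ))
  step 4: S(S(add(SZ, SZ)))
  step 5: S(S(S(add(Z, SZ))))
  step 6: S^4(Z)

Answer: DIFFERENT — A ⇓ SSSZ, B ⇓ S^4(Z)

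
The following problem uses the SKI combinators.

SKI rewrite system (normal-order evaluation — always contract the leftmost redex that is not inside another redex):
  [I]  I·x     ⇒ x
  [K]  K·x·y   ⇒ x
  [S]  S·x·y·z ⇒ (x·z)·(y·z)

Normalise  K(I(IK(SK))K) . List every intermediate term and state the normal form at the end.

Answer: normal form = K(SK)  (in 3 steps)

Reduction:
  start: K(I(IK(SK))K)
  [1] K(IK(SK)K)
  [2] K(K(SK)K)
  [3] K(SK)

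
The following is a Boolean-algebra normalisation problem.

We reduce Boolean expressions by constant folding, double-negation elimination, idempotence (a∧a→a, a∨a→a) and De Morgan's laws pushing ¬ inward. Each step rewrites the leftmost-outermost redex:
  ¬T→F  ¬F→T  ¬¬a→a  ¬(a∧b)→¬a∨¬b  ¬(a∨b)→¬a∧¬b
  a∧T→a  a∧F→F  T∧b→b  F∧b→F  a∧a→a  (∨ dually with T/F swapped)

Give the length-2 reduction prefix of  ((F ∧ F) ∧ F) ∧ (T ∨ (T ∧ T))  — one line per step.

Answer: after 2 steps: F

Derivation:
  start: ((F ∧ F) ∧ F) ∧ (T ∨ (T ∧ T))
  →1  F ∧ (T ∨ (T ∧ T))
  →2  F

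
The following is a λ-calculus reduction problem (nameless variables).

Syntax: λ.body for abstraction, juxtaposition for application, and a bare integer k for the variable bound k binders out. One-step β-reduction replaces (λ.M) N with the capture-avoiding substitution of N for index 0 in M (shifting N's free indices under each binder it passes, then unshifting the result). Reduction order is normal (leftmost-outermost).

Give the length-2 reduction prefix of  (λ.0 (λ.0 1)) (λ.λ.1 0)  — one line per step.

Answer: after 2 steps: λ.(λ.0 (λ.λ.1 0)) 0

Working:
  start: (λ.0 (λ.0 1)) (λ.λ.1 0)
  [1] (λ.λ.1 0) (λ.0 (λ.λ.1 0))
  [2] λ.(λ.0 (λ.λ.1 0)) 0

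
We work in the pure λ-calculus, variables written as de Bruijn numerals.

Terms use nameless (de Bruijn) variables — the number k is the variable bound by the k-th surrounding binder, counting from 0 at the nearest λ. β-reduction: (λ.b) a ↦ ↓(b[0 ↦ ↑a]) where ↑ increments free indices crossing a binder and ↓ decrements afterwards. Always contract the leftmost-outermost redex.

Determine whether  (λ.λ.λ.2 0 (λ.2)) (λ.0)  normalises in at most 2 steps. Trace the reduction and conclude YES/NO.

Answer: YES — reaches normal form λ.λ.0 (λ.2) in 2 ≤ 2 steps

Derivation:
  start: (λ.λ.λ.2 0 (λ.2)) (λ.0)
  [1] λ.λ.(λ.0) 0 (λ.2)
  [2] λ.λ.0 (λ.2)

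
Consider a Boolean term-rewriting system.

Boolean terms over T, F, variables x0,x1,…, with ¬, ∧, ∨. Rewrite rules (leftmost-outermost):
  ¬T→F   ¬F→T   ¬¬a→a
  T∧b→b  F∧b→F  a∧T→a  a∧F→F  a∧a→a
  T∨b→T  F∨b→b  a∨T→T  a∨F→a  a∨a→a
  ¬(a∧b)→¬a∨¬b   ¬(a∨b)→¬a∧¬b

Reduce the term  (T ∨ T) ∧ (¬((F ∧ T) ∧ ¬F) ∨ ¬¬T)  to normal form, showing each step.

  start: (T ∨ T) ∧ (¬((F ∧ T) ∧ ¬F) ∨ ¬¬T)
  step 1: T ∧ (¬((F ∧ T) ∧ ¬F) ∨ ¬¬T)
  step 2: ¬((F ∧ T) ∧ ¬F) ∨ ¬¬T
  step 3: (¬(F ∧ T) ∨ ¬¬F) ∨ ¬¬T
  step 4: ((¬F ∨ ¬T) ∨ ¬¬F) ∨ ¬¬T
  step 5: ((T ∨ ¬T) ∨ ¬¬F) ∨ ¬¬T
  step 6: (T ∨ ¬¬F) ∨ ¬¬T
  step 7: T ∨ ¬¬T
  step 8: T

Answer: normal form = T  (in 8 steps)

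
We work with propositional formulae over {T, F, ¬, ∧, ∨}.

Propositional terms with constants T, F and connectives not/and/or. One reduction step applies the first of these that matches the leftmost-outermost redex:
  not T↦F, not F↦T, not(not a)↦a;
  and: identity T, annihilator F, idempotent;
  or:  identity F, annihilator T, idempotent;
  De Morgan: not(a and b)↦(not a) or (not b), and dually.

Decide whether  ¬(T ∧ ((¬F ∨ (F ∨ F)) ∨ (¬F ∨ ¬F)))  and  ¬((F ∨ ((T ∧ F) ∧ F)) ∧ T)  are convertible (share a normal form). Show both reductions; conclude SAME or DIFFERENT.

Term A:
  start: ¬(T ∧ ((¬F ∨ (F ∨ F)) ∨ (¬F ∨ ¬F)))
  [1] ¬T ∨ ¬((¬F ∨ (F ∨ F)) ∨ (¬F ∨ ¬F))
  [2] F ∨ ¬((¬F ∨ (F ∨ F)) ∨ (¬F ∨ ¬F))
  [3] ¬((¬F ∨ (F ∨ F)) ∨ (¬F ∨ ¬F))
  [4] ¬(¬F ∨ (F ∨ F)) ∧ ¬(¬F ∨ ¬F)
  [5] (¬¬F ∧ ¬(F ∨ F)) ∧ ¬(¬F ∨ ¬F)
  [6] (F ∧ ¬(F ∨ F)) ∧ ¬(¬F ∨ ¬F)
  [7] F ∧ ¬(¬F ∨ ¬F)
  [8] F

Term B:
  start: ¬((F ∨ ((T ∧ F) ∧ F)) ∧ T)
  [1] ¬(F ∨ ((T ∧ F) ∧ F)) ∨ ¬T
  [2] (¬F ∧ ¬((T ∧ F) ∧ F)) ∨ ¬T
  [3] (T ∧ ¬((T ∧ F) ∧ F)) ∨ ¬T
  [4] ¬((T ∧ F) ∧ F) ∨ ¬T
  [5] (¬(T ∧ F) ∨ ¬F) ∨ ¬T
  [6] ((¬T ∨ ¬F) ∨ ¬F) ∨ ¬T
  [7] ((F ∨ ¬F) ∨ ¬F) ∨ ¬T
  [8] (¬F ∨ ¬F) ∨ ¬T
  [9] ¬F ∨ ¬T
  [10] T ∨ ¬T
  [11] T

Answer: DIFFERENT — A ⇓ F, B ⇓ T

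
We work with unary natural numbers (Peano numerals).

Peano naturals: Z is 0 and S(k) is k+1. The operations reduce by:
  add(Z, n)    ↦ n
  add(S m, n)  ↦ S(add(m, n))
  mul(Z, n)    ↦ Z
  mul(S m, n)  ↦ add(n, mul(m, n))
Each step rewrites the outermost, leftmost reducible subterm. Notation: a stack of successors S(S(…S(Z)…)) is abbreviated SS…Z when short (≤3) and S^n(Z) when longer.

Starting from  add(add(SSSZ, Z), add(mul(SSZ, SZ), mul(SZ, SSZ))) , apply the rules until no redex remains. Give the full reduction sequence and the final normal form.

  start: add(add(SSSZ, Z), add(mul(SSZ, SZ), mul(SZ, SSZ)))
  →1  add(S(add(SSZ, Z)), add(mul(SSZ, SZ), mul(SZ, SSZ)))
  →2  S(add(add(SSZ, Z), add(mul(SSZ, SZ), mul(SZ, SSZ))))
  →3  S(add(S(add(SZ, Z)), add(mul(SSZ, SZ), mul(SZ, SSZ))))
  →4  S(S(add(add(SZ, Z), add(mul(SSZ, SZ), mul(SZ, SSZ)))))
  →5  S(S(add(S(add(Z, Z)), add(mul(SSZ, SZ), mul(SZ, SSZ)))))
  →6  S(S(S(add(add(Z, Z), add(mul(SSZ, SZ), mul(SZ, SSZ))))))
  →7  S(S(S(add(Z, add(mul(SSZ, SZ), mul(SZ, SSZ))))))
  →8  S(S(S(add(mul(SSZ, SZ), mul(SZ, SSZ)))))
  →9  S(S(S(add(add(SZ, mul(SZ, SZ)), mul(SZ, SSZ)))))
  →10  S(S(S(add(S(add(Z, mul(SZ, SZ))), mul(SZ, SSZ)))))
  →11  S(S(S(S(add(add(Z, mul(SZ, SZ)), mul(SZ, SSZ))))))
  →12  S(S(S(S(add(mul(SZ, SZ), mul(SZ, SSZ))))))
  →13  S(S(S(S(add(add(SZ, mul(Z, SZ)), mul(SZ, SSZ))))))
  →14  S(S(S(S(add(S(add(Z, mul(Z, SZ))), mul(SZ, SSZ))))))
  →15  S(S(S(S(S(add(add(Z, mul(Z, SZ)), mul(SZ, SSZ)))))))
  →16  S(S(S(S(S(add(mul(Z, SZ), mul(SZ, SSZ)))))))
  →17  S(S(S(S(S(add(Z, mul(SZ, SSZ)))))))
  →18  S(S(S(S(S(mul(SZ, SSZ))))))
  →19  S(S(S(S(S(add(SSZ, mul(Z, SSZ)))))))
  →20  S(S(S(S(S(S(add(SZ, mul(Z, SSZ))))))))
  →21  S(S(S(S(S(S(S(add(Z, mul(Z, SSZ)))))))))
  →22  S(S(S(S(S(S(S(mul(Z, SSZ))))))))
  →23  S^7(Z)

Answer: normal form = S^7(Z)  (in 23 steps)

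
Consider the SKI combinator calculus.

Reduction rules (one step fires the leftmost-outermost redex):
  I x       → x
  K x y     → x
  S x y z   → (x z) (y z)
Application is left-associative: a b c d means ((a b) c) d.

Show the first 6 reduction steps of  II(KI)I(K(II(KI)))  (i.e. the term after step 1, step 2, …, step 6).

  start: II(KI)I(K(II(KI)))
  [1] I(KI)I(K(II(KI)))
  [2] KII(K(II(KI)))
  [3] I(K(II(KI)))
  [4] K(II(KI))
  [5] K(I(KI))
  [6] K(KI)

Answer: after 6 steps: K(KI)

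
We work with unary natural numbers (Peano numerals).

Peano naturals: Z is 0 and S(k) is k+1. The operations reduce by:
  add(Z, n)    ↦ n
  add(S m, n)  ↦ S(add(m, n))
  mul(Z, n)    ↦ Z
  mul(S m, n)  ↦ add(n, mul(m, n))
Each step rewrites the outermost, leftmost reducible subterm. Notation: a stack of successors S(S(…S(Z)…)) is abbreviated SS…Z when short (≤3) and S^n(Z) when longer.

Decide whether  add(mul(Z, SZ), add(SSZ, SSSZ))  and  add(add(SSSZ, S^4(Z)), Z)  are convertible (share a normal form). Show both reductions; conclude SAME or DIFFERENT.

Answer: DIFFERENT — A ⇓ S^5(Z), B ⇓ S^7(Z)

Working:
Term A:
  start: add(mul(Z, SZ), add(SSZ, SSSZ))
  →1  add(Z, add(SSZ, SSSZ))
  →2  add(SSZ, SSSZ)
  →3  S(add(SZ, SSSZ))
  →4  S(S(add(Z, SSSZ)))
  →5  S^5(Z)

Term B:
  start: add(add(SSSZ, S^4(Z)), Z)
  →1  add(S(add(SSZ, S^4(Z))), Z)
  →2  S(add(add(SSZ, S^4(Z)), Z))
  →3  S(add(S(add(SZ, S^4(Z))), Z))
  →4  S(S(add(add(SZ, S^4(Z)), Z)))
  →5  S(S(add(S(add(Z, S^4(Z))), Z)))
  →6  S(S(S(add(add(Z, S^4(Z)), Z))))
  →7  S(S(S(add(S^4(Z), Z))))
  →8  S(S(S(S(add(SSSZ, Z)))))
  →9  S(S(S(S(S(add(SSZ, Z))))))
  →10  S(S(S(S(S(S(add(SZ, Z)))))))
  →11  S(S(S(S(S(S(S(add(Z, Z))))))))
  →12  S^7(Z)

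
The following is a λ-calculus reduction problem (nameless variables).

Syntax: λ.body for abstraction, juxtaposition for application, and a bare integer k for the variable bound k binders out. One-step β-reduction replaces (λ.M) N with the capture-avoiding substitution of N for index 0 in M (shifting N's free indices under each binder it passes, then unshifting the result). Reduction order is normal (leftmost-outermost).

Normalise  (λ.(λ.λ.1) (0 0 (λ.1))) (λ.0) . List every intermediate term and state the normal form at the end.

  start: (λ.(λ.λ.1) (0 0 (λ.1))) (λ.0)
  [1] (λ.λ.1) ((λ.0) (λ.0) (λ.λ.0))
  [2] λ.(λ.0) (λ.0) (λ.λ.0)
  [3] λ.(λ.0) (λ.λ.0)
  [4] λ.λ.λ.0

Answer: normal form = λ.λ.λ.0  (in 4 steps)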